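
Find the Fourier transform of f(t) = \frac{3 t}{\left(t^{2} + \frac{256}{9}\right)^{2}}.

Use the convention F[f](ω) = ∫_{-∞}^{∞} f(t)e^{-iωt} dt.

F(ω) = - \frac{9 i \pi \omega e^{- \frac{16 \left|{\omega}\right|}{3}}}{32}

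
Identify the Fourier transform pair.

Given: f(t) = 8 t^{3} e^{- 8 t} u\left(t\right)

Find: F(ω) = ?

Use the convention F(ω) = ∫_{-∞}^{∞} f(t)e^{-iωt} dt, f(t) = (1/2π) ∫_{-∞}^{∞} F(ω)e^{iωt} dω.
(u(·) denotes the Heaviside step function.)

F(ω) = \frac{48}{\left(i \omega + 8\right)^{4}}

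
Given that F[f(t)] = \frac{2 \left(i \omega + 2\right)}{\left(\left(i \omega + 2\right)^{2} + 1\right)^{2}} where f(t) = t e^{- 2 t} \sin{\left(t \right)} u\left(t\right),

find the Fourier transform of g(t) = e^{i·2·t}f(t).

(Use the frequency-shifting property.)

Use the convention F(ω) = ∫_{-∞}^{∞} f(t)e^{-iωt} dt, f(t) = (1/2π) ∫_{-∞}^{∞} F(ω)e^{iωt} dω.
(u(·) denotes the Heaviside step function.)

F[g](ω) = \frac{2 \left(i \left(\omega - 2\right) + 2\right)}{\left(\left(i \left(\omega - 2\right) + 2\right)^{2} + 1\right)^{2}}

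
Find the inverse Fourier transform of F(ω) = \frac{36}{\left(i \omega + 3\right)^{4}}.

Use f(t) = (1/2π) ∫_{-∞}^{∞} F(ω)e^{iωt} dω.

f(t) = 6 t^{3} e^{- 3 t} u\left(t\right)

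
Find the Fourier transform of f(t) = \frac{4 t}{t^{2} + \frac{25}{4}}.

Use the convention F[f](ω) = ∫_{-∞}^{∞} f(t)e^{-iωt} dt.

F(ω) = - 4 i \pi e^{- \frac{5 \left|{\omega}\right|}{2}} \operatorname{sign}{\left(\omega \right)}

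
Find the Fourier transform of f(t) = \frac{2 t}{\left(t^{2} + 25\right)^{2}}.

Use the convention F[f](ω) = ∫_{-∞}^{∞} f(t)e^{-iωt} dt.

F(ω) = - \frac{i \pi \omega e^{- 5 \left|{\omega}\right|}}{5}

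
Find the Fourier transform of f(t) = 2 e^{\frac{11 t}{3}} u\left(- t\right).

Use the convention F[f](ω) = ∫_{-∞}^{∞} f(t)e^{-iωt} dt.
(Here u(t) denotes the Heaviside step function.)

F(ω) = - \frac{6}{3 i \omega - 11}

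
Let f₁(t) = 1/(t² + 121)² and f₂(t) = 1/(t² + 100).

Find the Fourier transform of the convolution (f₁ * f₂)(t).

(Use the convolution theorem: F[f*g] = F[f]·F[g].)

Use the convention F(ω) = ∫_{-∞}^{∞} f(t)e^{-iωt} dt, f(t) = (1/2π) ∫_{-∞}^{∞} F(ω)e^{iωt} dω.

F[f₁*f₂](ω) = \frac{\pi^{2} \left(11 \left|{\omega}\right| + 1\right) e^{- 21 \left|{\omega}\right|}}{26620}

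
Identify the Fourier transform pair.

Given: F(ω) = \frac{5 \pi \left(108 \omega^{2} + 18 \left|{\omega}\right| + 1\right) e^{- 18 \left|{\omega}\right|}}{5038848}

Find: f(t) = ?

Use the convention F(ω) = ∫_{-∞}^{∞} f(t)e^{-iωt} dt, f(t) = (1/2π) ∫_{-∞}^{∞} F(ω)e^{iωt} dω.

f(t) = \frac{5}{\left(t^{2} + 324\right)^{3}}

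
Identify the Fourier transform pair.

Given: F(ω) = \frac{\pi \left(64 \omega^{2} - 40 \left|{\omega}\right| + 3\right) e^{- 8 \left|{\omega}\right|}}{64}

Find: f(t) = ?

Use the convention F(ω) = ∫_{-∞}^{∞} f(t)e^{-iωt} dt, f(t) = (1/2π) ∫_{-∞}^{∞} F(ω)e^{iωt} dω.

f(t) = \frac{t^{4}}{\left(t^{2} + 64\right)^{3}}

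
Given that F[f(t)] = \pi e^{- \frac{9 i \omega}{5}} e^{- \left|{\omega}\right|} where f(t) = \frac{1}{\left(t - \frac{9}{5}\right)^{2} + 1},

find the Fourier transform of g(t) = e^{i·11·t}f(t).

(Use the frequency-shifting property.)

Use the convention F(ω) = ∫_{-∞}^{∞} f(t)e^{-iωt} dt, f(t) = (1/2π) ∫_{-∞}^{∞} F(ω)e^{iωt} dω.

F[g](ω) = \pi e^{- \frac{9 i \left(\omega - 11\right)}{5} - \left|{\omega - 11}\right|}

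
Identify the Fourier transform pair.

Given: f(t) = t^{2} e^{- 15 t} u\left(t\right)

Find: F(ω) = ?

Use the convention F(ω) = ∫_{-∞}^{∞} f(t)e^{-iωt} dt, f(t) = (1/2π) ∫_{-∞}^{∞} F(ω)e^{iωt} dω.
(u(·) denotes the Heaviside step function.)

F(ω) = \frac{2}{\left(i \omega + 15\right)^{3}}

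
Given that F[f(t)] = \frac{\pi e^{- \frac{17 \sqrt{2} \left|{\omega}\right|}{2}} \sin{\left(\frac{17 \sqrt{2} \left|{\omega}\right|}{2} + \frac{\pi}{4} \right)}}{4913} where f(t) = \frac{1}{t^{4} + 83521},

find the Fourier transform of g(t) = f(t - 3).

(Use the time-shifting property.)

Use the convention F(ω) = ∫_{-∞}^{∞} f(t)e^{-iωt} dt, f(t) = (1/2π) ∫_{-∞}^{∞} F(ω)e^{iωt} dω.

F[g](ω) = \frac{\pi e^{- 3 i \omega - \frac{17 \sqrt{2} \left|{\omega}\right|}{2}} \sin{\left(\frac{17 \sqrt{2} \left|{\omega}\right|}{2} + \frac{\pi}{4} \right)}}{4913}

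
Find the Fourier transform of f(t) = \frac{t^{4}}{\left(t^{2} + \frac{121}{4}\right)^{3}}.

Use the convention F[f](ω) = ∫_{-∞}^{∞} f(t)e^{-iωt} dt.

F(ω) = \frac{\pi \left(121 \omega^{2} - 110 \left|{\omega}\right| + 12\right) e^{- \frac{11 \left|{\omega}\right|}{2}}}{176}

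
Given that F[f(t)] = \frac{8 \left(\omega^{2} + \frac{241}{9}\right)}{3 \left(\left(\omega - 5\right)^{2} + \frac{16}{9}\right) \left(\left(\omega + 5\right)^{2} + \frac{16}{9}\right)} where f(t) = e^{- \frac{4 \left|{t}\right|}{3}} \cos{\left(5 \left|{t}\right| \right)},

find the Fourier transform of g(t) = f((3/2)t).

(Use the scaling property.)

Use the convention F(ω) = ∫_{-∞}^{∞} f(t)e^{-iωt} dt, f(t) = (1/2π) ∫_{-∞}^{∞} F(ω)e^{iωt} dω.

F[g](ω) = \frac{16 \left(4 \omega^{2} + 241\right)}{16 \omega^{4} - 1672 \omega^{2} + 58081}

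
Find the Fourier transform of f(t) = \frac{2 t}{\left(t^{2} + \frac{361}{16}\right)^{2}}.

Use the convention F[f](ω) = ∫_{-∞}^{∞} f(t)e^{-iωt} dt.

F(ω) = - \frac{4 i \pi \omega e^{- \frac{19 \left|{\omega}\right|}{4}}}{19}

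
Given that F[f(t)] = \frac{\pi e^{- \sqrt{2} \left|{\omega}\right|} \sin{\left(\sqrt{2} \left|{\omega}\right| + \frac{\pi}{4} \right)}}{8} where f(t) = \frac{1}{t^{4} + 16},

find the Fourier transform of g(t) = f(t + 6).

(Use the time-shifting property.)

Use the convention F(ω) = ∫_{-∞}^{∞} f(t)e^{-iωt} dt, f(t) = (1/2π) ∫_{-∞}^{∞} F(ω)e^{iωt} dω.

F[g](ω) = \frac{\pi e^{6 i \omega - \sqrt{2} \left|{\omega}\right|} \sin{\left(\sqrt{2} \left|{\omega}\right| + \frac{\pi}{4} \right)}}{8}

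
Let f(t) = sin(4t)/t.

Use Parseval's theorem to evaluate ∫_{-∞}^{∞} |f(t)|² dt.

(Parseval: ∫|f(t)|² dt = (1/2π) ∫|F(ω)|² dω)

∫|f(t)|² dt = 4 \pi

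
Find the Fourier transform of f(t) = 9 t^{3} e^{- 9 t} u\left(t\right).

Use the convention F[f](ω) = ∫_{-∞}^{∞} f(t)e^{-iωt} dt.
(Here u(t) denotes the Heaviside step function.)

F(ω) = \frac{54}{\left(i \omega + 9\right)^{4}}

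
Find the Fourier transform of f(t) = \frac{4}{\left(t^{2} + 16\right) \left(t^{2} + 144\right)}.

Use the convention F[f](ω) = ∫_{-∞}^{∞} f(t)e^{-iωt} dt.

F(ω) = \frac{\pi \left(3 e^{8 \left|{\omega}\right|} - 1\right) e^{- 12 \left|{\omega}\right|}}{384}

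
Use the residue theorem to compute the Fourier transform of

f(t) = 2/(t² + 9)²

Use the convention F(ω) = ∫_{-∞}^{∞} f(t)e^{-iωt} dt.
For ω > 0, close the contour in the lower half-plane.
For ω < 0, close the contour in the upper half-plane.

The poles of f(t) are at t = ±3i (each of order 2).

Let g(z) = f(z)e^{-iωz}; for large |z| the factor e^{-iωz} decays in the lower half-plane when ω > 0 and in the upper half-plane when ω < 0.

Case ω > 0 (lower half-plane, clockwise contour ⇒ F(ω) = -2πi·ΣRes):
  Res_{z = - 3 i} g(z) = \frac{i \left(3 \omega + 1\right) e^{- 3 \omega}}{54} (pole of order 2)
  F(ω) = -2πi·ΣRes = \frac{\pi \left(3 \omega + 1\right) e^{- 3 \omega}}{27}

Case ω < 0 (upper half-plane, counterclockwise contour ⇒ F(ω) = +2πi·ΣRes):
  Res_{z = 3 i} g(z) = \frac{i \left(3 \omega - 1\right) e^{3 \omega}}{54} (pole of order 2)
  F(ω) = 2πi·ΣRes = \frac{\pi \left(1 - 3 \omega\right) e^{3 \omega}}{27}

Both cases combine into a single formula in |ω|:

F(ω) = \frac{\pi \left(3 \left|{\omega}\right| + 1\right) e^{- 3 \left|{\omega}\right|}}{27}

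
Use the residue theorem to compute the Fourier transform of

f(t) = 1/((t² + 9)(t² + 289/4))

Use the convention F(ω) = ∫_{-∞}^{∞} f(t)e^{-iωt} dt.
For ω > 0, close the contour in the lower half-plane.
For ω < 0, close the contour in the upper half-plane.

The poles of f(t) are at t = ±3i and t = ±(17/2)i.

Let g(z) = f(z)e^{-iωz}; for large |z| the factor e^{-iωz} decays in the lower half-plane when ω > 0 and in the upper half-plane when ω < 0.

Case ω > 0 (lower half-plane, clockwise contour ⇒ F(ω) = -2πi·ΣRes):
  Res_{z = - 3 i} g(z) = \frac{2 i e^{- 3 \omega}}{759}
  Res_{z = - \frac{17 i}{2}} g(z) = - \frac{4 i e^{- \frac{17 \omega}{2}}}{4301}
  F(ω) = -2πi·ΣRes = \frac{4 \pi e^{- 3 \omega}}{759} - \frac{8 \pi e^{- \frac{17 \omega}{2}}}{4301}

Case ω < 0 (upper half-plane, counterclockwise contour ⇒ F(ω) = +2πi·ΣRes):
  Res_{z = 3 i} g(z) = - \frac{2 i e^{3 \omega}}{759}
  Res_{z = \frac{17 i}{2}} g(z) = \frac{4 i e^{\frac{17 \omega}{2}}}{4301}
  F(ω) = 2πi·ΣRes = \frac{4 \pi \left(- 6 e^{\frac{17 \omega}{2}} + 17 e^{3 \omega}\right)}{12903}

Both cases combine into a single formula in |ω|:

F(ω) = \frac{4 \pi e^{- 3 \left|{\omega}\right|}}{759} - \frac{8 \pi e^{- \frac{17 \left|{\omega}\right|}{2}}}{4301}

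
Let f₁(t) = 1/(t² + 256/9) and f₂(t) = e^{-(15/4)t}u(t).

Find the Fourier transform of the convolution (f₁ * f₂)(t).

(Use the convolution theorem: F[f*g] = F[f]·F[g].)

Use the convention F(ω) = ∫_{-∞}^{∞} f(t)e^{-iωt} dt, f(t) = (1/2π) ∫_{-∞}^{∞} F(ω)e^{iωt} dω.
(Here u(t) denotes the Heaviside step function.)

F[f₁*f₂](ω) = \frac{3 \pi e^{- \frac{16 \left|{\omega}\right|}{3}}}{4 \left(4 i \omega + 15\right)}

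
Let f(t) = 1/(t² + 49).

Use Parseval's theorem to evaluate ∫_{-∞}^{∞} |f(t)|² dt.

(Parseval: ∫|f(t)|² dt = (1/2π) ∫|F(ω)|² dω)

∫|f(t)|² dt = \frac{\pi}{686}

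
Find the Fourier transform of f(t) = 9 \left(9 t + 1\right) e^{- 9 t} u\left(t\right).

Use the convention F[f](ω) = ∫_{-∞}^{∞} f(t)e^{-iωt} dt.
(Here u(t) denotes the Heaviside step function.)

F(ω) = \frac{9 \left(- i \omega - 18\right)}{\omega^{2} - 18 i \omega - 81}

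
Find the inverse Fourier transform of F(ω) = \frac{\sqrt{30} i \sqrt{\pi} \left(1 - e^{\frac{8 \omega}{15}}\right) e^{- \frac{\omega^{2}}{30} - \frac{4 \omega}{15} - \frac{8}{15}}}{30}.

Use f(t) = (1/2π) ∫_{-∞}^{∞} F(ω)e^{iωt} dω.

f(t) = e^{- \frac{15 t^{2}}{2}} \sin{\left(4 t \right)}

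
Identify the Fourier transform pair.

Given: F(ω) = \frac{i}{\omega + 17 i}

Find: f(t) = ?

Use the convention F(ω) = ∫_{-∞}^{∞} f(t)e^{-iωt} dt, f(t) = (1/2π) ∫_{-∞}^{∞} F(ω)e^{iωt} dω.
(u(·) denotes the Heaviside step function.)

f(t) = e^{17 t} u\left(- t\right)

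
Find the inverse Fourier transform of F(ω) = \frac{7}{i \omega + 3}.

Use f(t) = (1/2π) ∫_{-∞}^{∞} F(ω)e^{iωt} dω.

f(t) = 7 e^{- 3 t} u\left(t\right)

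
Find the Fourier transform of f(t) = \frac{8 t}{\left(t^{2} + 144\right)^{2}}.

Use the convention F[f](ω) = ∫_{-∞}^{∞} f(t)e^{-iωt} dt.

F(ω) = - \frac{i \pi \omega e^{- 12 \left|{\omega}\right|}}{3}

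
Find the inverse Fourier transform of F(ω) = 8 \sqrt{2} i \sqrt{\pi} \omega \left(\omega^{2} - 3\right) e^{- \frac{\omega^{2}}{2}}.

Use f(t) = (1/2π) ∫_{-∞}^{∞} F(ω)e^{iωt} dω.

f(t) = 8 t^{3} e^{- \frac{t^{2}}{2}}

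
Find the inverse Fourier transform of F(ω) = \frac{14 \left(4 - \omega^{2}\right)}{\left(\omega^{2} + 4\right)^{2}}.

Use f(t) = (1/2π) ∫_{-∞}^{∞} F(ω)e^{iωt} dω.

f(t) = 7 e^{- 2 \left|{t}\right|} \left|{t}\right|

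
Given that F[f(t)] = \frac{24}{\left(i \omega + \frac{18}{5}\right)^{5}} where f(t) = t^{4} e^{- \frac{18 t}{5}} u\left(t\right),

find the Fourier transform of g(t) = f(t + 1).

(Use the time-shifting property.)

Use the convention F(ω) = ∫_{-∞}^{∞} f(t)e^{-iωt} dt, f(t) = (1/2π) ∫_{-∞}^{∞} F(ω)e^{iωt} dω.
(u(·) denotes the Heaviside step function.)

F[g](ω) = \frac{75000 e^{i \omega}}{\left(5 i \omega + 18\right)^{5}}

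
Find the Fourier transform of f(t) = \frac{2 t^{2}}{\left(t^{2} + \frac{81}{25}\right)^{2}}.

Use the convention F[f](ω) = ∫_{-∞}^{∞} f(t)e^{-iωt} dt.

F(ω) = \frac{\pi \left(5 - 9 \left|{\omega}\right|\right) e^{- \frac{9 \left|{\omega}\right|}{5}}}{9}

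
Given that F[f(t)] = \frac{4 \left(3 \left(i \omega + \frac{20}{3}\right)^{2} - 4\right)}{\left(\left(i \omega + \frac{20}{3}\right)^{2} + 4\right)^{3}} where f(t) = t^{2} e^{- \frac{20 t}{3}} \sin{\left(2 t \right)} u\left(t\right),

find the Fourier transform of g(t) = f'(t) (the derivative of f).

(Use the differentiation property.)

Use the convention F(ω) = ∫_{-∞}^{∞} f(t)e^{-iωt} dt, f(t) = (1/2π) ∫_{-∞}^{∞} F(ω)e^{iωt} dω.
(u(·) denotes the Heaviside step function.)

F[g](ω) = \frac{972 i \omega \left(\left(3 i \omega + 20\right)^{2} - 12\right)}{\left(\left(3 i \omega + 20\right)^{2} + 36\right)^{3}}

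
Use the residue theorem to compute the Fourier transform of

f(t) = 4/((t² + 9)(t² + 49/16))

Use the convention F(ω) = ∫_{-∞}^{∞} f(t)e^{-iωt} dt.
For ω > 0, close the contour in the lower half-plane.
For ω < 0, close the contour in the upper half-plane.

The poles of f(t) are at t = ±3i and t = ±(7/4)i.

Let g(z) = f(z)e^{-iωz}; for large |z| the factor e^{-iωz} decays in the lower half-plane when ω > 0 and in the upper half-plane when ω < 0.

Case ω > 0 (lower half-plane, clockwise contour ⇒ F(ω) = -2πi·ΣRes):
  Res_{z = - 3 i} g(z) = - \frac{32 i e^{- 3 \omega}}{285}
  Res_{z = - \frac{7 i}{4}} g(z) = \frac{128 i e^{- \frac{7 \omega}{4}}}{665}
  F(ω) = -2πi·ΣRes = - \frac{64 \pi e^{- 3 \omega}}{285} + \frac{256 \pi e^{- \frac{7 \omega}{4}}}{665}

Case ω < 0 (upper half-plane, counterclockwise contour ⇒ F(ω) = +2πi·ΣRes):
  Res_{z = 3 i} g(z) = \frac{32 i e^{3 \omega}}{285}
  Res_{z = \frac{7 i}{4}} g(z) = - \frac{128 i e^{\frac{7 \omega}{4}}}{665}
  F(ω) = 2πi·ΣRes = \frac{64 \pi \left(12 e^{\frac{7 \omega}{4}} - 7 e^{3 \omega}\right)}{1995}

Both cases combine into a single formula in |ω|:

F(ω) = - \frac{64 \pi e^{- 3 \left|{\omega}\right|}}{285} + \frac{256 \pi e^{- \frac{7 \left|{\omega}\right|}{4}}}{665}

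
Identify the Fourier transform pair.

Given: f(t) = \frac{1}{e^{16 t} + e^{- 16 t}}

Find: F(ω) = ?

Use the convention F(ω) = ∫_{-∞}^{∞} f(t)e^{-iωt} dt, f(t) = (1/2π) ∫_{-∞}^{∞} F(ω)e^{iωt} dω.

F(ω) = \frac{\pi}{32 \cosh{\left(\frac{\pi \omega}{32} \right)}}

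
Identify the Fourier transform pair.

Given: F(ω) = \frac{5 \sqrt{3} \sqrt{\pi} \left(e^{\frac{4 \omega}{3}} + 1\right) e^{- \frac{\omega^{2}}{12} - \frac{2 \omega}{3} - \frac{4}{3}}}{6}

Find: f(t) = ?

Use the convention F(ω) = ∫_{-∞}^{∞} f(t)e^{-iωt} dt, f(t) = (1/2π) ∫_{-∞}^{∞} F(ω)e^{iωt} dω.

f(t) = 5 e^{- 3 t^{2}} \cos{\left(4 t \right)}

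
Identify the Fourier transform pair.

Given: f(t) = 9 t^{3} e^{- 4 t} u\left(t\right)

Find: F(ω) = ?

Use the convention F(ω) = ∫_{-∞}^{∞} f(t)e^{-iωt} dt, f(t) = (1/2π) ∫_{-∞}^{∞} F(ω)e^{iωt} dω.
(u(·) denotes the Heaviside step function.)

F(ω) = \frac{54}{\left(i \omega + 4\right)^{4}}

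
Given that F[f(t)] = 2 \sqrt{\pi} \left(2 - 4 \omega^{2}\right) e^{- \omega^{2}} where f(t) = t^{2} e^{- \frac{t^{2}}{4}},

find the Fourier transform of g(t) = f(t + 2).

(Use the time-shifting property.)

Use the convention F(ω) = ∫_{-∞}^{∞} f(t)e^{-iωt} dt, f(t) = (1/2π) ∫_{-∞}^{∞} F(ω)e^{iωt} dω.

F[g](ω) = \sqrt{\pi} \left(4 - 8 \omega^{2}\right) e^{\omega \left(- \omega + 2 i\right)}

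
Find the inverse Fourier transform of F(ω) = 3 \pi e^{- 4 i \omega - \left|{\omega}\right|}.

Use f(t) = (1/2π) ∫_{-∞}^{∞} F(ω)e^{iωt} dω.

f(t) = \frac{3}{\left(t - 4\right)^{2} + 1}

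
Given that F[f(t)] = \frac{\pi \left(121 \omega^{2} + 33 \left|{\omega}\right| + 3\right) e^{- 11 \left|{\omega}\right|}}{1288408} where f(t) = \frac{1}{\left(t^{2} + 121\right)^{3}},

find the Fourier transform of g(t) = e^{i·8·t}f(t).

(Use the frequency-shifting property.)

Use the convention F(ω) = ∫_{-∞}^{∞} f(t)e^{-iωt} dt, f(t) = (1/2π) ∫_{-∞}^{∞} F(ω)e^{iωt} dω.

F[g](ω) = \frac{\pi \left(121 \left(\omega - 8\right)^{2} + 33 \left|{\omega - 8}\right| + 3\right) e^{- 11 \left|{\omega - 8}\right|}}{1288408}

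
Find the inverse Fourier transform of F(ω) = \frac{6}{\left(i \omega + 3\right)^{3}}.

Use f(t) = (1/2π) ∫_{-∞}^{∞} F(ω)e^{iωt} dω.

f(t) = 3 t^{2} e^{- 3 t} u\left(t\right)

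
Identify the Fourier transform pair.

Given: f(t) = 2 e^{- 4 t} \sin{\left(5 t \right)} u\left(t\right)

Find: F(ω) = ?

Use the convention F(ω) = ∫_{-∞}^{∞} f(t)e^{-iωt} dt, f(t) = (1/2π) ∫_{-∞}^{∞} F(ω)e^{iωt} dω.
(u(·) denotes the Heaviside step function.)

F(ω) = \frac{10}{\left(i \omega + 4\right)^{2} + 25}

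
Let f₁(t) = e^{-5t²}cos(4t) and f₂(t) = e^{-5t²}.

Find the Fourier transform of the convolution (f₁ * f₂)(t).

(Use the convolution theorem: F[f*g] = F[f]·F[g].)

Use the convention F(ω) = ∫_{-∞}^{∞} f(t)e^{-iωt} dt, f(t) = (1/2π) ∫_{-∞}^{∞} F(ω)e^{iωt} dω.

F[f₁*f₂](ω) = \frac{\pi \left(e^{\frac{4 \omega}{5}} + 1\right) e^{- \frac{\omega^{2}}{10} - \frac{2 \omega}{5} - \frac{4}{5}}}{10}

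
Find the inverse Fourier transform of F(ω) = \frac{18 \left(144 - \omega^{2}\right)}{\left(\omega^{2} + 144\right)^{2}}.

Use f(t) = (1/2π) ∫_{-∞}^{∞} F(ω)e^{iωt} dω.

f(t) = 9 e^{- 12 \left|{t}\right|} \left|{t}\right|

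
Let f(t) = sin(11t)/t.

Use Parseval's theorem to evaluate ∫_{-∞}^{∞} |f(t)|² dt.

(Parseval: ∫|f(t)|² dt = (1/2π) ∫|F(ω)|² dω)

∫|f(t)|² dt = 11 \pi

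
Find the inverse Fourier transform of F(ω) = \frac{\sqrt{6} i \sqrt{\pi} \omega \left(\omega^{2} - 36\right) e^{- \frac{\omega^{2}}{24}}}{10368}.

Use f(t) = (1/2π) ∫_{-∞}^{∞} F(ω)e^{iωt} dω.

f(t) = t^{3} e^{- 6 t^{2}}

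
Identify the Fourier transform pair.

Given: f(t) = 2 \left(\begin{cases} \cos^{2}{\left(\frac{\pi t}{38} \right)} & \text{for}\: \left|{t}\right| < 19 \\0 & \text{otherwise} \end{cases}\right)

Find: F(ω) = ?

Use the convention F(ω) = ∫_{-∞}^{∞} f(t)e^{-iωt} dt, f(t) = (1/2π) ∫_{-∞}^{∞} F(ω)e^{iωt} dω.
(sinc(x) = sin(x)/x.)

F(ω) = - \frac{38 \pi^{2} \operatorname{sinc}{\left(19 \omega \right)}}{361 \omega^{2} - \pi^{2}}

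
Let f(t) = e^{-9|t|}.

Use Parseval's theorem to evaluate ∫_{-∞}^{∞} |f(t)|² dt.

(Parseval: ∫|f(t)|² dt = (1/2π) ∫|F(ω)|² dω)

∫|f(t)|² dt = \frac{1}{9}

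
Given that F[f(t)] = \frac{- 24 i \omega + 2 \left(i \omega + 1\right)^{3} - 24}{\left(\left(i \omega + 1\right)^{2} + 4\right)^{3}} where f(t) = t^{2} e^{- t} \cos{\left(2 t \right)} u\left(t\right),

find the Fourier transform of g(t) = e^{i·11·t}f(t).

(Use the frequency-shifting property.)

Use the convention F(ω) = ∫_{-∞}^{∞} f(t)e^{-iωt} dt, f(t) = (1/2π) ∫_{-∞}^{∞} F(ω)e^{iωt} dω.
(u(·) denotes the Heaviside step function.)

F[g](ω) = \frac{2 \left(12 i \left(11 - \omega\right) + \left(i \left(\omega - 11\right) + 1\right)^{3} - 12\right)}{\left(\left(i \left(\omega - 11\right) + 1\right)^{2} + 4\right)^{3}}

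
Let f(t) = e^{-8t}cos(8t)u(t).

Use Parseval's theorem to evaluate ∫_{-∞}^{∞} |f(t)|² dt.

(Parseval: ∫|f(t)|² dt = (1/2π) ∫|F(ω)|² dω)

∫|f(t)|² dt = \frac{3}{64}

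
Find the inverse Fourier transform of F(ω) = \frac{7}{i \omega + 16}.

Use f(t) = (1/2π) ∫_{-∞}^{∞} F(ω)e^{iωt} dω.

f(t) = 7 e^{- 16 t} u\left(t\right)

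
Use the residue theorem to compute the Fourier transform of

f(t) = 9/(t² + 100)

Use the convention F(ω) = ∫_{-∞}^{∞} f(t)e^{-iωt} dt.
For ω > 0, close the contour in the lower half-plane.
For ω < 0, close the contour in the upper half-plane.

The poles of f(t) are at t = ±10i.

Let g(z) = f(z)e^{-iωz}; for large |z| the factor e^{-iωz} decays in the lower half-plane when ω > 0 and in the upper half-plane when ω < 0.

Case ω > 0 (lower half-plane, clockwise contour ⇒ F(ω) = -2πi·ΣRes):
  Res_{z = - 10 i} g(z) = \frac{9 i e^{- 10 \omega}}{20}
  F(ω) = -2πi·ΣRes = \frac{9 \pi e^{- 10 \omega}}{10}

Case ω < 0 (upper half-plane, counterclockwise contour ⇒ F(ω) = +2πi·ΣRes):
  Res_{z = 10 i} g(z) = - \frac{9 i e^{10 \omega}}{20}
  F(ω) = 2πi·ΣRes = \frac{9 \pi e^{10 \omega}}{10}

Both cases combine into a single formula in |ω|:

F(ω) = \frac{9 \pi e^{- 10 \left|{\omega}\right|}}{10}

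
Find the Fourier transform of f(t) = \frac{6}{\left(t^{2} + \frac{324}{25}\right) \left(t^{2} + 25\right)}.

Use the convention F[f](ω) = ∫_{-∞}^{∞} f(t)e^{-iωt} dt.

F(ω) = - \frac{30 \pi e^{- 5 \left|{\omega}\right|}}{301} + \frac{125 \pi e^{- \frac{18 \left|{\omega}\right|}{5}}}{903}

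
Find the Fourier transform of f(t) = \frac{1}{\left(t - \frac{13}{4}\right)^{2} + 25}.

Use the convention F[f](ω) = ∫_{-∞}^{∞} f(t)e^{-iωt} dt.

F(ω) = \frac{\pi e^{- \frac{13 i \omega}{4} - 5 \left|{\omega}\right|}}{5}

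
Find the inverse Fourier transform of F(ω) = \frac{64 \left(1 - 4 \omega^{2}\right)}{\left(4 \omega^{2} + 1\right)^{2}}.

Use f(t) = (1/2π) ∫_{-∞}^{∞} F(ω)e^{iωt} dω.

f(t) = 8 e^{- \frac{\left|{t}\right|}{2}} \left|{t}\right|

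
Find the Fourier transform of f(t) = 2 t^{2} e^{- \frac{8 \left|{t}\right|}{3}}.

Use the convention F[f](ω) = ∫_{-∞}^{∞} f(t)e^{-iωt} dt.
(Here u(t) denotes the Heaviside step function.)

F(ω) = \frac{1728 \left(64 - 27 \omega^{2}\right)}{\left(9 \omega^{2} + 64\right)^{3}}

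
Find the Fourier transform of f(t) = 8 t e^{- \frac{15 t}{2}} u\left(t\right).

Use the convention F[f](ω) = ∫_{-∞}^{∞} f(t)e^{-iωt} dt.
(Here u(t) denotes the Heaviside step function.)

F(ω) = \frac{32}{\left(2 i \omega + 15\right)^{2}}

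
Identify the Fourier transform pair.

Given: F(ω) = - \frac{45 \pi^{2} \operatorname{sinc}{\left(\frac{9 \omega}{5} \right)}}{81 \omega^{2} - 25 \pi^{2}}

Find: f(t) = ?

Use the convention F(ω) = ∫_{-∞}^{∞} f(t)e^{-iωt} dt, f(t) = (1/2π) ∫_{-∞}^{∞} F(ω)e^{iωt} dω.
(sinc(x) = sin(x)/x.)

f(t) = \begin{cases} \frac{\cos{\left(\frac{5 \pi t}{9} \right)}}{2} + \frac{1}{2} & \text{for}\: \left|{t}\right| < \frac{9}{5} \\0 & \text{otherwise} \end{cases}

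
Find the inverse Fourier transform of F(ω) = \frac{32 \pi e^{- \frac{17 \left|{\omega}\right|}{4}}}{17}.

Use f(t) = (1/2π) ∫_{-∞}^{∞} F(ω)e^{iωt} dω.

f(t) = \frac{8}{t^{2} + \frac{289}{16}}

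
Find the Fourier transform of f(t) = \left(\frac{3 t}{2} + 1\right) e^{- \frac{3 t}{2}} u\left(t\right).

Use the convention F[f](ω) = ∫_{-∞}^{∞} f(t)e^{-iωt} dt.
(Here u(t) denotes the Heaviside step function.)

F(ω) = \frac{4 \left(- i \omega - 3\right)}{4 \omega^{2} - 12 i \omega - 9}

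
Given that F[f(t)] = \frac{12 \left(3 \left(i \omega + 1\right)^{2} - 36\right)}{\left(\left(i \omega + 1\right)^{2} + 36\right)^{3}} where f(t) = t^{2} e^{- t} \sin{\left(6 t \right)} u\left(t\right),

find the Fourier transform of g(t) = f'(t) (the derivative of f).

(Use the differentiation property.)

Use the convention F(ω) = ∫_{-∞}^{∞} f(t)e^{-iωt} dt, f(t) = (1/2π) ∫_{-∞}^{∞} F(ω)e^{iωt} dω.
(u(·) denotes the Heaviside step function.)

F[g](ω) = \frac{36 i \omega \left(\left(i \omega + 1\right)^{2} - 12\right)}{\left(\left(i \omega + 1\right)^{2} + 36\right)^{3}}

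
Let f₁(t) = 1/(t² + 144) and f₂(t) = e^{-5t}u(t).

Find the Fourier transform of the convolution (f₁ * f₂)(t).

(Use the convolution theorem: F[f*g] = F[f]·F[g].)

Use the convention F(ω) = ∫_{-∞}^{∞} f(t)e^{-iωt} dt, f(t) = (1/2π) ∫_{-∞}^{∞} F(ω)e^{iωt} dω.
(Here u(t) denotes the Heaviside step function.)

F[f₁*f₂](ω) = \frac{\pi e^{- 12 \left|{\omega}\right|}}{12 \left(i \omega + 5\right)}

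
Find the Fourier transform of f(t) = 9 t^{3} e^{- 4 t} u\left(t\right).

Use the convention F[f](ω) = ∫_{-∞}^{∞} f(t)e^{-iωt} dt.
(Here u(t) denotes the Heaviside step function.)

F(ω) = \frac{54}{\left(i \omega + 4\right)^{4}}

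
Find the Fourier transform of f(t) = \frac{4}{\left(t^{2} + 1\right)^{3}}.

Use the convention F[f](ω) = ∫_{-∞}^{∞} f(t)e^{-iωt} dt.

F(ω) = \frac{\pi \left(\omega^{2} + 3 \left|{\omega}\right| + 3\right) e^{- \left|{\omega}\right|}}{2}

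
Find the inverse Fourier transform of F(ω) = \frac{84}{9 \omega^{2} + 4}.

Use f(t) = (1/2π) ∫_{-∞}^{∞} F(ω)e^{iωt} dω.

f(t) = 7 e^{- \frac{2 \left|{t}\right|}{3}}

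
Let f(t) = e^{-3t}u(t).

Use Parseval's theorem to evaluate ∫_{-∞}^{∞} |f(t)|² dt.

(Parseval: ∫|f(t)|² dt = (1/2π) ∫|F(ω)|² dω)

∫|f(t)|² dt = \frac{1}{6}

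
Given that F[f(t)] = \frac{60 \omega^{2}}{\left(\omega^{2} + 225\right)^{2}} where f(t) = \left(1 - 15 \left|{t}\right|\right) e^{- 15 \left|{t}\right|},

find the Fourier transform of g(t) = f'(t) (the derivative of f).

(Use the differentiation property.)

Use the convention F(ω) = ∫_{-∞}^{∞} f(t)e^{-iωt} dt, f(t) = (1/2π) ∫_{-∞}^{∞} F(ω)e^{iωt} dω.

F[g](ω) = \frac{60 i \omega^{3}}{\left(\omega^{2} + 225\right)^{2}}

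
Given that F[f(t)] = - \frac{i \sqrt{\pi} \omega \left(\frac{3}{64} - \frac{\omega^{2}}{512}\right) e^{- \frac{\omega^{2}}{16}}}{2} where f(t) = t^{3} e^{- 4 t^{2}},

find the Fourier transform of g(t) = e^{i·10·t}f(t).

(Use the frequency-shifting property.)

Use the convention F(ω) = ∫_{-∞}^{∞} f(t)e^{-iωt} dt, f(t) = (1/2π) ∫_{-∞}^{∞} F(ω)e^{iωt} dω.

F[g](ω) = \frac{i \sqrt{\pi} \left(\omega - 10\right) \left(\left(\omega - 10\right)^{2} - 24\right) e^{- \frac{\left(\omega - 10\right)^{2}}{16}}}{1024}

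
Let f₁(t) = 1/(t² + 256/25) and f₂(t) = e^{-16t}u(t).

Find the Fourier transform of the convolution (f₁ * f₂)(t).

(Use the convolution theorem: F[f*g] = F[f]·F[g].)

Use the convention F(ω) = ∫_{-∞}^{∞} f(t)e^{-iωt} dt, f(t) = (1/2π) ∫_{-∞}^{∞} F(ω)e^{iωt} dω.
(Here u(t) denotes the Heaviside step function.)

F[f₁*f₂](ω) = \frac{5 \pi e^{- \frac{16 \left|{\omega}\right|}{5}}}{16 \left(i \omega + 16\right)}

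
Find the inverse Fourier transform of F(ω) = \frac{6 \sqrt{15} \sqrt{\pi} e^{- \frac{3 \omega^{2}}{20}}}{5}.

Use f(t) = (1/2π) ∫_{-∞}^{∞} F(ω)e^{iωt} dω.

f(t) = 6 e^{- \frac{5 t^{2}}{3}}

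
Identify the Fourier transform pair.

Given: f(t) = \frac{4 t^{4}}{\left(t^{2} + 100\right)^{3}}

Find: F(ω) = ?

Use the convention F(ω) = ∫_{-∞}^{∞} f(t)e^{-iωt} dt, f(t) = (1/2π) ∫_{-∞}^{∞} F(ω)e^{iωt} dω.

F(ω) = \frac{\pi \left(100 \omega^{2} - 50 \left|{\omega}\right| + 3\right) e^{- 10 \left|{\omega}\right|}}{20}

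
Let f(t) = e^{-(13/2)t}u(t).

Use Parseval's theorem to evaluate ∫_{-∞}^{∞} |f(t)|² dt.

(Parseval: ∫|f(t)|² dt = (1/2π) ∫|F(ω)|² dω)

∫|f(t)|² dt = \frac{1}{13}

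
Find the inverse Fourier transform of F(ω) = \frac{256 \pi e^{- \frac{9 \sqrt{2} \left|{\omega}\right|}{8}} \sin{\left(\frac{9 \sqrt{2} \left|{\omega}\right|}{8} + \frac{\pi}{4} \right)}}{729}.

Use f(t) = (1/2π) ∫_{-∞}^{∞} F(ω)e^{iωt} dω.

f(t) = \frac{4}{t^{4} + \frac{6561}{256}}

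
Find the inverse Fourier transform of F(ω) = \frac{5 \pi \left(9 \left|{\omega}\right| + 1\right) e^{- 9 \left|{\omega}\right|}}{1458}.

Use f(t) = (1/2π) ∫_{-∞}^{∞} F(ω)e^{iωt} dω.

f(t) = \frac{5}{\left(t^{2} + 81\right)^{2}}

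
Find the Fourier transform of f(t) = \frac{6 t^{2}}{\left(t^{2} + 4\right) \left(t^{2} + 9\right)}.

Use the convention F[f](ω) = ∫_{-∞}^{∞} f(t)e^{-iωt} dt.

F(ω) = \frac{6 \pi \left(3 - 2 e^{\left|{\omega}\right|}\right) e^{- 3 \left|{\omega}\right|}}{5}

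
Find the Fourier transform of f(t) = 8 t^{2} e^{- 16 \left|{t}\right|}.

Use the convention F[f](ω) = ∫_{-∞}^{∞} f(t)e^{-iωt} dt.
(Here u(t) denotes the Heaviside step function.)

F(ω) = \frac{512 \left(256 - 3 \omega^{2}\right)}{\left(\omega^{2} + 256\right)^{3}}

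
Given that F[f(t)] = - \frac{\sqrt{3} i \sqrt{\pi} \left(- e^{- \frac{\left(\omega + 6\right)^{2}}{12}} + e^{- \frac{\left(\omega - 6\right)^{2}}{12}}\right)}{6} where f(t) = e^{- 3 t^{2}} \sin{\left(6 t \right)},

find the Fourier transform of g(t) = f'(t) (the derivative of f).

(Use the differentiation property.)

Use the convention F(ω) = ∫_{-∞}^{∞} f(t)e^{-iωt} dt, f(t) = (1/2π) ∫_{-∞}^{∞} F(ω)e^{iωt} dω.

F[g](ω) = \frac{\sqrt{3} \sqrt{\pi} \omega \left(e^{2 \omega} - 1\right) e^{- \frac{\omega^{2}}{12} - \omega - 3}}{6}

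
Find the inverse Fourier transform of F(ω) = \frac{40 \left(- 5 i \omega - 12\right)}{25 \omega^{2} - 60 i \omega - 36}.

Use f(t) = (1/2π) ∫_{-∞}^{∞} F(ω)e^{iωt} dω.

f(t) = 8 \left(\frac{6 t}{5} + 1\right) e^{- \frac{6 t}{5}} u\left(t\right)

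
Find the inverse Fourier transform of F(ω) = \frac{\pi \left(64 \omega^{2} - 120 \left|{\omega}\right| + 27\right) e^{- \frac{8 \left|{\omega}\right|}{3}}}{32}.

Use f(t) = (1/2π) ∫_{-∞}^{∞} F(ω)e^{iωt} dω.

f(t) = \frac{6 t^{4}}{\left(t^{2} + \frac{64}{9}\right)^{3}}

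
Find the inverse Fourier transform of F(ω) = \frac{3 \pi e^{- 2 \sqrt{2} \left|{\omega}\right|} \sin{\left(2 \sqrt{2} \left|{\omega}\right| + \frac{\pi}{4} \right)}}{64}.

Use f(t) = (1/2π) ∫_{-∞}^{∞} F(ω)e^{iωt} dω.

f(t) = \frac{3}{t^{4} + 256}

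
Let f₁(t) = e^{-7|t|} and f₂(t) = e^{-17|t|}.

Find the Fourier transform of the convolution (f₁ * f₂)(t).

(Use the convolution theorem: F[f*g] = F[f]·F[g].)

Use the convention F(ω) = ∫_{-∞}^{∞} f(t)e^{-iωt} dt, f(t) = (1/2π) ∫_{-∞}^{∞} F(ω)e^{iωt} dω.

F[f₁*f₂](ω) = \frac{476}{\left(\omega^{2} + 49\right) \left(\omega^{2} + 289\right)}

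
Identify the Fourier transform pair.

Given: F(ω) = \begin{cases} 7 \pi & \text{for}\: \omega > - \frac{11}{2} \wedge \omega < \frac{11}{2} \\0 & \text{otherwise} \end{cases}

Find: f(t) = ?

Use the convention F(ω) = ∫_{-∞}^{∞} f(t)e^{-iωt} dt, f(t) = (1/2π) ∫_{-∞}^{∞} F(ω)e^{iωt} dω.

f(t) = \frac{7 \sin{\left(\frac{11 t}{2} \right)}}{t}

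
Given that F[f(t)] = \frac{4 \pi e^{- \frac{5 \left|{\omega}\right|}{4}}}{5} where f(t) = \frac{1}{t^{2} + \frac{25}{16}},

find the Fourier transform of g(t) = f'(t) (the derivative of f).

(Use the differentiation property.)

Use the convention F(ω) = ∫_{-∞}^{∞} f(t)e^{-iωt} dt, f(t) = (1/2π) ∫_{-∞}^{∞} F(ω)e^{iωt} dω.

F[g](ω) = \frac{4 i \pi \omega e^{- \frac{5 \left|{\omega}\right|}{4}}}{5}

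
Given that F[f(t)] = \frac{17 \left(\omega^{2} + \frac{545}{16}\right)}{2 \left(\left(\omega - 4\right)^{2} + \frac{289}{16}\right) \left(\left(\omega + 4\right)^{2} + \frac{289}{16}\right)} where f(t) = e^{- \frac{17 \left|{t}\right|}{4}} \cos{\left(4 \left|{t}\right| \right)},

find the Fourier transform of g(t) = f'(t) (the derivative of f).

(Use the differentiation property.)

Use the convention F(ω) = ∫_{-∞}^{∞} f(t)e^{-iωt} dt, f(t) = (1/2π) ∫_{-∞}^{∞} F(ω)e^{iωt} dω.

F[g](ω) = \frac{136 i \omega \left(16 \omega^{2} + 545\right)}{256 \omega^{4} + 1056 \omega^{2} + 297025}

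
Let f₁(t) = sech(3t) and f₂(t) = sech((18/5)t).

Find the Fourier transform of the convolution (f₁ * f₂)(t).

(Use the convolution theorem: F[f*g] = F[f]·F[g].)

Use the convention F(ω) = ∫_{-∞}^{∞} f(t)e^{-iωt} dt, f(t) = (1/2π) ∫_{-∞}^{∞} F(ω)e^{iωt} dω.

F[f₁*f₂](ω) = \frac{5 \pi^{2}}{54 \cosh{\left(\frac{5 \pi \omega}{36} \right)} \cosh{\left(\frac{\pi \omega}{6} \right)}}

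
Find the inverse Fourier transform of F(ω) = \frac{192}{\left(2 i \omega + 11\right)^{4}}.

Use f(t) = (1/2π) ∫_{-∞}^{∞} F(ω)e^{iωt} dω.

f(t) = 2 t^{3} e^{- \frac{11 t}{2}} u\left(t\right)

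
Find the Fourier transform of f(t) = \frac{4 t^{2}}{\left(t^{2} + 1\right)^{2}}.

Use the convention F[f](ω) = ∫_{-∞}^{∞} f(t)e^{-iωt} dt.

F(ω) = 2 \pi \left(1 - \left|{\omega}\right|\right) e^{- \left|{\omega}\right|}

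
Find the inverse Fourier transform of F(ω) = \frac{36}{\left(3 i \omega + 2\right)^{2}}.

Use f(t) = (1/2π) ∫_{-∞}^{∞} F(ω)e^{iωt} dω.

f(t) = 4 t e^{- \frac{2 t}{3}} u\left(t\right)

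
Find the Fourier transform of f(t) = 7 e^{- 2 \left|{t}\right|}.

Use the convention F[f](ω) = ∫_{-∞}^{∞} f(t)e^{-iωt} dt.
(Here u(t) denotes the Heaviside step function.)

F(ω) = \frac{28}{\omega^{2} + 4}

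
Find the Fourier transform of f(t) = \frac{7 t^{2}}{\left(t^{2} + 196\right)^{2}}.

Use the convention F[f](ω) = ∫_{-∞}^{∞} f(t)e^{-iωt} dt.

F(ω) = \frac{\pi \left(1 - 14 \left|{\omega}\right|\right) e^{- 14 \left|{\omega}\right|}}{4}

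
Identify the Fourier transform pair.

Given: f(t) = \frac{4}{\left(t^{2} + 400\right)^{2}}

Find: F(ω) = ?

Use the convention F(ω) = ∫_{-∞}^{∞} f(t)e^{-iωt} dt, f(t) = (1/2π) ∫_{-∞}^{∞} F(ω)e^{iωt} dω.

F(ω) = \frac{\pi \left(20 \left|{\omega}\right| + 1\right) e^{- 20 \left|{\omega}\right|}}{4000}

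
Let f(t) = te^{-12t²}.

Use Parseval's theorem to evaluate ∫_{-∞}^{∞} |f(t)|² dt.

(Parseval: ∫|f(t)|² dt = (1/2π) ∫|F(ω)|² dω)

∫|f(t)|² dt = \frac{\sqrt{6} \sqrt{\pi}}{576}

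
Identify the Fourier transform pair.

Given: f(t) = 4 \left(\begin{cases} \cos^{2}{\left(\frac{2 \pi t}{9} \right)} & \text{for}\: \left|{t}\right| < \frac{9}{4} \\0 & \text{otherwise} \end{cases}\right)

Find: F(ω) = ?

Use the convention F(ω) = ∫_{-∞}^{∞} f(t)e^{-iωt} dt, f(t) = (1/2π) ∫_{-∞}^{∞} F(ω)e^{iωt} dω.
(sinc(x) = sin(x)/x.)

F(ω) = - \frac{144 \pi^{2} \operatorname{sinc}{\left(\frac{9 \omega}{4} \right)}}{81 \omega^{2} - 16 \pi^{2}}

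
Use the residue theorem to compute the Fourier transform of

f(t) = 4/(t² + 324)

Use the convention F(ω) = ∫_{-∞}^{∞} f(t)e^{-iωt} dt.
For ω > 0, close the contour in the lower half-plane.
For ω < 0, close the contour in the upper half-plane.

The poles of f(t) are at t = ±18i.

Let g(z) = f(z)e^{-iωz}; for large |z| the factor e^{-iωz} decays in the lower half-plane when ω > 0 and in the upper half-plane when ω < 0.

Case ω > 0 (lower half-plane, clockwise contour ⇒ F(ω) = -2πi·ΣRes):
  Res_{z = - 18 i} g(z) = \frac{i e^{- 18 \omega}}{9}
  F(ω) = -2πi·ΣRes = \frac{2 \pi e^{- 18 \omega}}{9}

Case ω < 0 (upper half-plane, counterclockwise contour ⇒ F(ω) = +2πi·ΣRes):
  Res_{z = 18 i} g(z) = - \frac{i e^{18 \omega}}{9}
  F(ω) = 2πi·ΣRes = \frac{2 \pi e^{18 \omega}}{9}

Both cases combine into a single formula in |ω|:

F(ω) = \frac{2 \pi e^{- 18 \left|{\omega}\right|}}{9}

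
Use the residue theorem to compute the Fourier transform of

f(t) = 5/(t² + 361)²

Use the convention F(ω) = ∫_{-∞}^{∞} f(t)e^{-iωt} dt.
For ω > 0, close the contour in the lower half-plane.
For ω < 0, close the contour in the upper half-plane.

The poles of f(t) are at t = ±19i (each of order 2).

Let g(z) = f(z)e^{-iωz}; for large |z| the factor e^{-iωz} decays in the lower half-plane when ω > 0 and in the upper half-plane when ω < 0.

Case ω > 0 (lower half-plane, clockwise contour ⇒ F(ω) = -2πi·ΣRes):
  Res_{z = - 19 i} g(z) = \frac{5 i \left(19 \omega + 1\right) e^{- 19 \omega}}{27436} (pole of order 2)
  F(ω) = -2πi·ΣRes = \frac{5 \pi \left(19 \omega + 1\right) e^{- 19 \omega}}{13718}

Case ω < 0 (upper half-plane, counterclockwise contour ⇒ F(ω) = +2πi·ΣRes):
  Res_{z = 19 i} g(z) = \frac{5 i \left(19 \omega - 1\right) e^{19 \omega}}{27436} (pole of order 2)
  F(ω) = 2πi·ΣRes = \frac{5 \pi \left(1 - 19 \omega\right) e^{19 \omega}}{13718}

Both cases combine into a single formula in |ω|:

F(ω) = \frac{5 \pi \left(19 \left|{\omega}\right| + 1\right) e^{- 19 \left|{\omega}\right|}}{13718}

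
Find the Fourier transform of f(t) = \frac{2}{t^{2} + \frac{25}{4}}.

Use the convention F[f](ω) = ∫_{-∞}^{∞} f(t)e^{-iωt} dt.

F(ω) = \frac{4 \pi e^{- \frac{5 \left|{\omega}\right|}{2}}}{5}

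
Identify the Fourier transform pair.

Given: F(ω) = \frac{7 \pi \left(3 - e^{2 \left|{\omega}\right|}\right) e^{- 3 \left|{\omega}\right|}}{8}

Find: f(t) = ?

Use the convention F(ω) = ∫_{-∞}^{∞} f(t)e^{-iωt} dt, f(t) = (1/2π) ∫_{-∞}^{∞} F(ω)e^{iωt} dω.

f(t) = \frac{7 t^{2}}{\left(t^{2} + 1\right) \left(t^{2} + 9\right)}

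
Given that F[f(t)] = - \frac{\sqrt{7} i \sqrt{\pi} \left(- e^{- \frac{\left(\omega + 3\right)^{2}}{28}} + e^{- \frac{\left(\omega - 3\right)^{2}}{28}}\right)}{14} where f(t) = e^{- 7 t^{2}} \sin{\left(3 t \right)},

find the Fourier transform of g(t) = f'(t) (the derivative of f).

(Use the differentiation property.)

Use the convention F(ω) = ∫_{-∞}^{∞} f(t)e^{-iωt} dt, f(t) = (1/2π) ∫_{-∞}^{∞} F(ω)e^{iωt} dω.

F[g](ω) = \frac{\sqrt{7} \sqrt{\pi} \omega \left(e^{\frac{3 \omega}{7}} - 1\right) e^{- \frac{\omega^{2}}{28} - \frac{3 \omega}{14} - \frac{9}{28}}}{14}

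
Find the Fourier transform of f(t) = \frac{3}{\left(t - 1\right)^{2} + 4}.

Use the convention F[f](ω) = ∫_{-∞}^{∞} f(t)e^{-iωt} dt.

F(ω) = \frac{3 \pi e^{- i \omega - 2 \left|{\omega}\right|}}{2}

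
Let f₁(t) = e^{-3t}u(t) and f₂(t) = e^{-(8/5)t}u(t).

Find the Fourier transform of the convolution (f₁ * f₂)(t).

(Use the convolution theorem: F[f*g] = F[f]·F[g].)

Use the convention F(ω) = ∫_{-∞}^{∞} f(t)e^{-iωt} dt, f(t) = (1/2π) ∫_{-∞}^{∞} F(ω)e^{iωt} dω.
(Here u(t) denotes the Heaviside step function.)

F[f₁*f₂](ω) = \frac{5}{\left(i \omega + 3\right) \left(5 i \omega + 8\right)}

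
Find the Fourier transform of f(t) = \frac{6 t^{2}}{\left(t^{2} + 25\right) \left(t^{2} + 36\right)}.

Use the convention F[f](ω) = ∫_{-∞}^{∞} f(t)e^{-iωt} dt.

F(ω) = \frac{6 \pi \left(6 - 5 e^{\left|{\omega}\right|}\right) e^{- 6 \left|{\omega}\right|}}{11}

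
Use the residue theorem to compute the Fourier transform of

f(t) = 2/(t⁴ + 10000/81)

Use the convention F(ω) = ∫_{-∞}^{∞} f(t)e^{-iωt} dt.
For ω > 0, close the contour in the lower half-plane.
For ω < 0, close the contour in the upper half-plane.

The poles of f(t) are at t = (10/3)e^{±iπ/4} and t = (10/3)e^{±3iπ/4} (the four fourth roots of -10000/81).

Let g(z) = f(z)e^{-iωz}; for large |z| the factor e^{-iωz} decays in the lower half-plane when ω > 0 and in the upper half-plane when ω < 0.

Case ω > 0 (lower half-plane, clockwise contour ⇒ F(ω) = -2πi·ΣRes):
  Res_{z = - \frac{5 \sqrt{2}}{3} - \frac{5 \sqrt{2} i}{3}} g(z) = \frac{27 \sqrt{2} i \left(1 - i\right) e^{\frac{5 \sqrt{2} \omega \left(-1 + i\right)}{3}}}{4000}
  Res_{z = \frac{5 \sqrt{2}}{3} - \frac{5 \sqrt{2} i}{3}} g(z) = \frac{27 \sqrt{2} i \left(1 + i\right) e^{- \frac{5 \sqrt{2} \omega \left(1 + i\right)}{3}}}{4000}
  F(ω) = -2πi·ΣRes = \frac{27 \sqrt{2} \pi \left(1 - i\right) \left(e^{\frac{10 \sqrt{2} i \omega}{3}} + i\right) e^{- \frac{5 \sqrt{2} \omega \left(1 + i\right)}{3}}}{2000} = \frac{27 \pi e^{- \frac{5 \sqrt{2} \omega}{3}} \sin{\left(\frac{5 \sqrt{2} \omega}{3} + \frac{\pi}{4} \right)}}{500}

Case ω < 0 (upper half-plane, counterclockwise contour ⇒ F(ω) = +2πi·ΣRes):
  Res_{z = \frac{5 \sqrt{2}}{3} + \frac{5 \sqrt{2} i}{3}} g(z) = \frac{27 \sqrt{2} i \left(-1 + i\right) e^{\frac{5 \sqrt{2} \omega \left(1 - i\right)}{3}}}{4000}
  Res_{z = - \frac{5 \sqrt{2}}{3} + \frac{5 \sqrt{2} i}{3}} g(z) = \frac{27 \sqrt{2} \left(1 - i\right) e^{\frac{5 \sqrt{2} \omega \left(1 + i\right)}{3}}}{4000}
  F(ω) = 2πi·ΣRes = - \frac{27 \sqrt{2} i \pi \left(i \left(1 - i\right) e^{\frac{5 \sqrt{2} \omega \left(1 - i\right)}{3}} - \left(1 - i\right) e^{\frac{5 \sqrt{2} \omega \left(1 + i\right)}{3}}\right)}{2000} = \frac{27 \pi e^{\frac{5 \sqrt{2} \omega}{3}} \cos{\left(\frac{5 \sqrt{2} \omega}{3} + \frac{\pi}{4} \right)}}{500}

Both cases combine into a single formula in |ω|:

F(ω) = \frac{27 \pi e^{- \frac{5 \sqrt{2} \left|{\omega}\right|}{3}} \sin{\left(\frac{5 \sqrt{2} \left|{\omega}\right|}{3} + \frac{\pi}{4} \right)}}{500}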